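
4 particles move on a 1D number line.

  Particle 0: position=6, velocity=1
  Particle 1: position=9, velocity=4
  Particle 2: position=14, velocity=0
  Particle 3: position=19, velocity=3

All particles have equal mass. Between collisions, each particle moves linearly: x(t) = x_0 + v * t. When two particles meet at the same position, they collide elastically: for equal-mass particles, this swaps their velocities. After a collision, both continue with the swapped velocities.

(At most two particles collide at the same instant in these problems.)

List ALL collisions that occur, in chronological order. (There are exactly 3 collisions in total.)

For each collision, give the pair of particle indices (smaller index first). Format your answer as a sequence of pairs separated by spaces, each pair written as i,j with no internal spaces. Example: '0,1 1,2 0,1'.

Collision at t=5/4: particles 1 and 2 swap velocities; positions: p0=29/4 p1=14 p2=14 p3=91/4; velocities now: v0=1 v1=0 v2=4 v3=3
Collision at t=8: particles 0 and 1 swap velocities; positions: p0=14 p1=14 p2=41 p3=43; velocities now: v0=0 v1=1 v2=4 v3=3
Collision at t=10: particles 2 and 3 swap velocities; positions: p0=14 p1=16 p2=49 p3=49; velocities now: v0=0 v1=1 v2=3 v3=4

Answer: 1,2 0,1 2,3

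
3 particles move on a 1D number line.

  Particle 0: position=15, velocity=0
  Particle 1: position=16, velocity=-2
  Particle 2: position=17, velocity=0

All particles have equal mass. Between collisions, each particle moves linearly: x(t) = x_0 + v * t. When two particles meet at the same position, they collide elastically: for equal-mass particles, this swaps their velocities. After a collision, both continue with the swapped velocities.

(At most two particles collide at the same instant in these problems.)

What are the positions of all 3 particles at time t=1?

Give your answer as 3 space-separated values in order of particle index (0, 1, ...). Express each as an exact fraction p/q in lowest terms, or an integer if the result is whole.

Collision at t=1/2: particles 0 and 1 swap velocities; positions: p0=15 p1=15 p2=17; velocities now: v0=-2 v1=0 v2=0
Advance to t=1 (no further collisions before then); velocities: v0=-2 v1=0 v2=0; positions = 14 15 17

Answer: 14 15 17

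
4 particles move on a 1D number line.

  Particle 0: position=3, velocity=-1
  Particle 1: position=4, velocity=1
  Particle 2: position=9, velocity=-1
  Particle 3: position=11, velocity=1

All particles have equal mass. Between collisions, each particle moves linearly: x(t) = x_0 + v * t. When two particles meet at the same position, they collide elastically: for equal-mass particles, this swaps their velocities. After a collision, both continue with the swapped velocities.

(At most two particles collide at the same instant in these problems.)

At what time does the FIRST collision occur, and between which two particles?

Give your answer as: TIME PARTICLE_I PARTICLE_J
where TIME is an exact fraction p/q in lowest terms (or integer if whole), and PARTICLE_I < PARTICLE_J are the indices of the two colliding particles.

Pair (0,1): pos 3,4 vel -1,1 -> not approaching (rel speed -2 <= 0)
Pair (1,2): pos 4,9 vel 1,-1 -> gap=5, closing at 2/unit, collide at t=5/2
Pair (2,3): pos 9,11 vel -1,1 -> not approaching (rel speed -2 <= 0)
Earliest collision: t=5/2 between 1 and 2

Answer: 5/2 1 2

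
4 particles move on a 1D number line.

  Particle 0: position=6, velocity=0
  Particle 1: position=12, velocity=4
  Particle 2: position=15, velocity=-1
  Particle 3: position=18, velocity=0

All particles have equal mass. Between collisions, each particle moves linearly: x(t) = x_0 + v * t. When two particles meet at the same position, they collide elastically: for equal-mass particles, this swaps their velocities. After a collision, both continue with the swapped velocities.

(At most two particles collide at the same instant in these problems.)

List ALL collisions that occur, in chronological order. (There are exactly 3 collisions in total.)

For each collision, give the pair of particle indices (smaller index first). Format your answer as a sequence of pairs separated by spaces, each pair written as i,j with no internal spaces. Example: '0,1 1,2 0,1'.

Collision at t=3/5: particles 1 and 2 swap velocities; positions: p0=6 p1=72/5 p2=72/5 p3=18; velocities now: v0=0 v1=-1 v2=4 v3=0
Collision at t=3/2: particles 2 and 3 swap velocities; positions: p0=6 p1=27/2 p2=18 p3=18; velocities now: v0=0 v1=-1 v2=0 v3=4
Collision at t=9: particles 0 and 1 swap velocities; positions: p0=6 p1=6 p2=18 p3=48; velocities now: v0=-1 v1=0 v2=0 v3=4

Answer: 1,2 2,3 0,1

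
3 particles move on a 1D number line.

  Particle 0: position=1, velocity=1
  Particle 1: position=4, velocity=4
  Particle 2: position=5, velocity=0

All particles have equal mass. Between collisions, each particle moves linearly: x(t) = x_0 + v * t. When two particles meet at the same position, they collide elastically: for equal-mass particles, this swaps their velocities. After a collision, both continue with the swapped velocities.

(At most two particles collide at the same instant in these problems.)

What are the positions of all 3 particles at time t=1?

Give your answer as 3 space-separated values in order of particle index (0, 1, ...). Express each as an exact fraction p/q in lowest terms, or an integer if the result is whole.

Answer: 2 5 8

Derivation:
Collision at t=1/4: particles 1 and 2 swap velocities; positions: p0=5/4 p1=5 p2=5; velocities now: v0=1 v1=0 v2=4
Advance to t=1 (no further collisions before then); velocities: v0=1 v1=0 v2=4; positions = 2 5 8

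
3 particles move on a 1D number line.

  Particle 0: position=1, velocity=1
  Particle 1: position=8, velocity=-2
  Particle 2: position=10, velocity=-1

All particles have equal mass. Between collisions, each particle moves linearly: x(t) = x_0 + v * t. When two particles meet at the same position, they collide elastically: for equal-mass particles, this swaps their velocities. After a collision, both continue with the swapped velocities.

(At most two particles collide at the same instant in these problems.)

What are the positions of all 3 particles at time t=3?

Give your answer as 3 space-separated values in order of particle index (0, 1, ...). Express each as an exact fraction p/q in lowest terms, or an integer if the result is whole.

Collision at t=7/3: particles 0 and 1 swap velocities; positions: p0=10/3 p1=10/3 p2=23/3; velocities now: v0=-2 v1=1 v2=-1
Advance to t=3 (no further collisions before then); velocities: v0=-2 v1=1 v2=-1; positions = 2 4 7

Answer: 2 4 7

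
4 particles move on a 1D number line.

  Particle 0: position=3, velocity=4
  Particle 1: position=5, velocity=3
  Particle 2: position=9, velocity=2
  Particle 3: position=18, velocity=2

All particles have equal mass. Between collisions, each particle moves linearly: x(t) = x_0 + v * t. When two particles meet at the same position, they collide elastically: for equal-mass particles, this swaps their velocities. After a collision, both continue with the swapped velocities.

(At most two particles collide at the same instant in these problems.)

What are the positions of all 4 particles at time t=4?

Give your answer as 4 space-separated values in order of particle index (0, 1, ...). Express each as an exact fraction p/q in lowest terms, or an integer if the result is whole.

Answer: 17 17 19 26

Derivation:
Collision at t=2: particles 0 and 1 swap velocities; positions: p0=11 p1=11 p2=13 p3=22; velocities now: v0=3 v1=4 v2=2 v3=2
Collision at t=3: particles 1 and 2 swap velocities; positions: p0=14 p1=15 p2=15 p3=24; velocities now: v0=3 v1=2 v2=4 v3=2
Collision at t=4: particles 0 and 1 swap velocities; positions: p0=17 p1=17 p2=19 p3=26; velocities now: v0=2 v1=3 v2=4 v3=2
Advance to t=4 (no further collisions before then); velocities: v0=2 v1=3 v2=4 v3=2; positions = 17 17 19 26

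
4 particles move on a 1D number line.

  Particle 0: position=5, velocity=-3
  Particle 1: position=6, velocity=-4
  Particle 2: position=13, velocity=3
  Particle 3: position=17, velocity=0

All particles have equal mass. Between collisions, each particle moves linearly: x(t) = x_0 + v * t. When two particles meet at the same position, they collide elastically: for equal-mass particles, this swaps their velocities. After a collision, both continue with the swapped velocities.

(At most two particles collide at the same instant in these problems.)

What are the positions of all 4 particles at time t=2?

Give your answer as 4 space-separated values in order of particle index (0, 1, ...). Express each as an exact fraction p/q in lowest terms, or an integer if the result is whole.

Answer: -2 -1 17 19

Derivation:
Collision at t=1: particles 0 and 1 swap velocities; positions: p0=2 p1=2 p2=16 p3=17; velocities now: v0=-4 v1=-3 v2=3 v3=0
Collision at t=4/3: particles 2 and 3 swap velocities; positions: p0=2/3 p1=1 p2=17 p3=17; velocities now: v0=-4 v1=-3 v2=0 v3=3
Advance to t=2 (no further collisions before then); velocities: v0=-4 v1=-3 v2=0 v3=3; positions = -2 -1 17 19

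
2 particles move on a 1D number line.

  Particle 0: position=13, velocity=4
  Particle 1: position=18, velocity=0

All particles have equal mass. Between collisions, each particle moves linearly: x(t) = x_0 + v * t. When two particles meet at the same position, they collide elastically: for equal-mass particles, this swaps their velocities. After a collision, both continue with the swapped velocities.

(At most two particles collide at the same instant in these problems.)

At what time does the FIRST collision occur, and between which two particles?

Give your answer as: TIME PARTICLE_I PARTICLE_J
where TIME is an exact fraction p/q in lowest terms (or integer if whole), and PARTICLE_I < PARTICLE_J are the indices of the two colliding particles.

Answer: 5/4 0 1

Derivation:
Pair (0,1): pos 13,18 vel 4,0 -> gap=5, closing at 4/unit, collide at t=5/4
Earliest collision: t=5/4 between 0 and 1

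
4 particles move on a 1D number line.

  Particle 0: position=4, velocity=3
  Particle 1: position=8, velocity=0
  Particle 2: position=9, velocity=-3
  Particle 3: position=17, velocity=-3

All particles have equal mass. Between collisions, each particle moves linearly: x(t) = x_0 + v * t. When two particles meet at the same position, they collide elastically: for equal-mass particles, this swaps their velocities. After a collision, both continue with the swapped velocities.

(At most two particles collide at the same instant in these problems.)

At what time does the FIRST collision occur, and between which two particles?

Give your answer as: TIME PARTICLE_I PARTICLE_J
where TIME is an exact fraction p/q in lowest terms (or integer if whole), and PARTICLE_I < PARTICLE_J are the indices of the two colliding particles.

Pair (0,1): pos 4,8 vel 3,0 -> gap=4, closing at 3/unit, collide at t=4/3
Pair (1,2): pos 8,9 vel 0,-3 -> gap=1, closing at 3/unit, collide at t=1/3
Pair (2,3): pos 9,17 vel -3,-3 -> not approaching (rel speed 0 <= 0)
Earliest collision: t=1/3 between 1 and 2

Answer: 1/3 1 2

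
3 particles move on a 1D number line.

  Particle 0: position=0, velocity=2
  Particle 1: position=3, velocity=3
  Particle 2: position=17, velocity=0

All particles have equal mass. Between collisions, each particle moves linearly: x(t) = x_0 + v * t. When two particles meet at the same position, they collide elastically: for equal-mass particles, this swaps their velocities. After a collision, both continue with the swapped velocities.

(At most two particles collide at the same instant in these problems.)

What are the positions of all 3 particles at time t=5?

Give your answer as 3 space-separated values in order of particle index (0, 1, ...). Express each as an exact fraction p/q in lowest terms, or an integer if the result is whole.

Collision at t=14/3: particles 1 and 2 swap velocities; positions: p0=28/3 p1=17 p2=17; velocities now: v0=2 v1=0 v2=3
Advance to t=5 (no further collisions before then); velocities: v0=2 v1=0 v2=3; positions = 10 17 18

Answer: 10 17 18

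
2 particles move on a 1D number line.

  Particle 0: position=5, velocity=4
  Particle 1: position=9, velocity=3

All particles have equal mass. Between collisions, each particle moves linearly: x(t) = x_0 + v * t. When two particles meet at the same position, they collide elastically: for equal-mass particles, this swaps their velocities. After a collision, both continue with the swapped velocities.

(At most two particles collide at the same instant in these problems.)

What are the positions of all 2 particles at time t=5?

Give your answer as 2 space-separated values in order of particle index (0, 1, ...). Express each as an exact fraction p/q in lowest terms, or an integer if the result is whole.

Answer: 24 25

Derivation:
Collision at t=4: particles 0 and 1 swap velocities; positions: p0=21 p1=21; velocities now: v0=3 v1=4
Advance to t=5 (no further collisions before then); velocities: v0=3 v1=4; positions = 24 25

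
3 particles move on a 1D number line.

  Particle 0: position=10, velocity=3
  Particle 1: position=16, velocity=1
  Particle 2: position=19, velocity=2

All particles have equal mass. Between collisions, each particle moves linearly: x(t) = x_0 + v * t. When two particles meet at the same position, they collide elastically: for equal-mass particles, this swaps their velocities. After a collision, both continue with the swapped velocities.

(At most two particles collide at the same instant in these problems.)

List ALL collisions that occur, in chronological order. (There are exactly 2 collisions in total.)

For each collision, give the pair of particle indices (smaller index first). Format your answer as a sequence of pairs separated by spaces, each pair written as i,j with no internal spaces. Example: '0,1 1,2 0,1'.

Answer: 0,1 1,2

Derivation:
Collision at t=3: particles 0 and 1 swap velocities; positions: p0=19 p1=19 p2=25; velocities now: v0=1 v1=3 v2=2
Collision at t=9: particles 1 and 2 swap velocities; positions: p0=25 p1=37 p2=37; velocities now: v0=1 v1=2 v2=3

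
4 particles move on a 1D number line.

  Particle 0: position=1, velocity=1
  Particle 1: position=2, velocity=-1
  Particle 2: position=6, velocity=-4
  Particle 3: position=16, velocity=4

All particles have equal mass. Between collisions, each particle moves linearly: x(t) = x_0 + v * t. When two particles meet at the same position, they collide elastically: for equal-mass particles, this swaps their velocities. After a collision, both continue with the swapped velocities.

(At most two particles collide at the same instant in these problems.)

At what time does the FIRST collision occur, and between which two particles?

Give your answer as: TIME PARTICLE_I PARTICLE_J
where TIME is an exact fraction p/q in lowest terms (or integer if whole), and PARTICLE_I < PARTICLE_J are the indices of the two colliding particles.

Pair (0,1): pos 1,2 vel 1,-1 -> gap=1, closing at 2/unit, collide at t=1/2
Pair (1,2): pos 2,6 vel -1,-4 -> gap=4, closing at 3/unit, collide at t=4/3
Pair (2,3): pos 6,16 vel -4,4 -> not approaching (rel speed -8 <= 0)
Earliest collision: t=1/2 between 0 and 1

Answer: 1/2 0 1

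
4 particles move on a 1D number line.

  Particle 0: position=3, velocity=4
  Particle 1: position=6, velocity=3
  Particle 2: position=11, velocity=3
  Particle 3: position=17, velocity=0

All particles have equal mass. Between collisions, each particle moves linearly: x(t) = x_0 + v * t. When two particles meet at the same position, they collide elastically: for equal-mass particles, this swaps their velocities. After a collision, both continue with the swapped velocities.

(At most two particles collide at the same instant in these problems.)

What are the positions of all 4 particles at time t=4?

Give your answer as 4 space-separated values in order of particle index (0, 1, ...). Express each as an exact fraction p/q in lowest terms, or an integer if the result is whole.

Answer: 17 18 19 23

Derivation:
Collision at t=2: particles 2 and 3 swap velocities; positions: p0=11 p1=12 p2=17 p3=17; velocities now: v0=4 v1=3 v2=0 v3=3
Collision at t=3: particles 0 and 1 swap velocities; positions: p0=15 p1=15 p2=17 p3=20; velocities now: v0=3 v1=4 v2=0 v3=3
Collision at t=7/2: particles 1 and 2 swap velocities; positions: p0=33/2 p1=17 p2=17 p3=43/2; velocities now: v0=3 v1=0 v2=4 v3=3
Collision at t=11/3: particles 0 and 1 swap velocities; positions: p0=17 p1=17 p2=53/3 p3=22; velocities now: v0=0 v1=3 v2=4 v3=3
Advance to t=4 (no further collisions before then); velocities: v0=0 v1=3 v2=4 v3=3; positions = 17 18 19 23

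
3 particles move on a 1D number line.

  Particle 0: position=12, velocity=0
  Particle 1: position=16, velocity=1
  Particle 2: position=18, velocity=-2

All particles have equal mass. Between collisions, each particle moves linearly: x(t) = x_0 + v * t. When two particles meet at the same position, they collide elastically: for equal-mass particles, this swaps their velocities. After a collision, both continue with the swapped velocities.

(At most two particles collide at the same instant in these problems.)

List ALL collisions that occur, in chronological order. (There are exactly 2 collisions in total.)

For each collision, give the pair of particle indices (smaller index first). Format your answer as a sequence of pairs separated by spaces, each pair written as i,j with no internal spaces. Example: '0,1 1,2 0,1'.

Answer: 1,2 0,1

Derivation:
Collision at t=2/3: particles 1 and 2 swap velocities; positions: p0=12 p1=50/3 p2=50/3; velocities now: v0=0 v1=-2 v2=1
Collision at t=3: particles 0 and 1 swap velocities; positions: p0=12 p1=12 p2=19; velocities now: v0=-2 v1=0 v2=1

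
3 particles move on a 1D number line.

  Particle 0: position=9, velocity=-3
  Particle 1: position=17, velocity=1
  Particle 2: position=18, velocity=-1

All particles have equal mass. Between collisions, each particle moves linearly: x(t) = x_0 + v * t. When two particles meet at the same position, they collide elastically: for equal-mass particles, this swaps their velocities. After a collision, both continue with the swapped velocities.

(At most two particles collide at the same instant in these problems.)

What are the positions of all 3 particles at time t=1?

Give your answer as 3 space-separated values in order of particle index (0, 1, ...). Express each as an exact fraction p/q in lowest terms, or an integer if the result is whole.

Answer: 6 17 18

Derivation:
Collision at t=1/2: particles 1 and 2 swap velocities; positions: p0=15/2 p1=35/2 p2=35/2; velocities now: v0=-3 v1=-1 v2=1
Advance to t=1 (no further collisions before then); velocities: v0=-3 v1=-1 v2=1; positions = 6 17 18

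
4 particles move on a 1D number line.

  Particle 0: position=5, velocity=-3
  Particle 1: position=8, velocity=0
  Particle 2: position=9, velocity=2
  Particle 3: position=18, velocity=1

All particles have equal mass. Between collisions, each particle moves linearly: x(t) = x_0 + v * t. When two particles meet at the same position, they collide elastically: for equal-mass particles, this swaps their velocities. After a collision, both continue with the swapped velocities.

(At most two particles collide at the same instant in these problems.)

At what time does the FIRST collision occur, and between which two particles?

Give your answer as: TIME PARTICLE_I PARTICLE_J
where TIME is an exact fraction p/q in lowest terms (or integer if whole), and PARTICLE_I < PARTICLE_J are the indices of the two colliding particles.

Answer: 9 2 3

Derivation:
Pair (0,1): pos 5,8 vel -3,0 -> not approaching (rel speed -3 <= 0)
Pair (1,2): pos 8,9 vel 0,2 -> not approaching (rel speed -2 <= 0)
Pair (2,3): pos 9,18 vel 2,1 -> gap=9, closing at 1/unit, collide at t=9
Earliest collision: t=9 between 2 and 3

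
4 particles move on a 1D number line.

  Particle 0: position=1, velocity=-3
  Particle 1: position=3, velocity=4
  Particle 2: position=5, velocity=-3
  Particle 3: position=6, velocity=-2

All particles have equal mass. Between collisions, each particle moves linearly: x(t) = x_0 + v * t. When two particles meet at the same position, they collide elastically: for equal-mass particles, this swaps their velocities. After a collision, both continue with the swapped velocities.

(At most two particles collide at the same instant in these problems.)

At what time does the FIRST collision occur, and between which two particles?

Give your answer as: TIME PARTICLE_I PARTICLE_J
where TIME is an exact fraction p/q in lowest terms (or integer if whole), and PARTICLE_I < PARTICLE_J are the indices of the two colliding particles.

Answer: 2/7 1 2

Derivation:
Pair (0,1): pos 1,3 vel -3,4 -> not approaching (rel speed -7 <= 0)
Pair (1,2): pos 3,5 vel 4,-3 -> gap=2, closing at 7/unit, collide at t=2/7
Pair (2,3): pos 5,6 vel -3,-2 -> not approaching (rel speed -1 <= 0)
Earliest collision: t=2/7 between 1 and 2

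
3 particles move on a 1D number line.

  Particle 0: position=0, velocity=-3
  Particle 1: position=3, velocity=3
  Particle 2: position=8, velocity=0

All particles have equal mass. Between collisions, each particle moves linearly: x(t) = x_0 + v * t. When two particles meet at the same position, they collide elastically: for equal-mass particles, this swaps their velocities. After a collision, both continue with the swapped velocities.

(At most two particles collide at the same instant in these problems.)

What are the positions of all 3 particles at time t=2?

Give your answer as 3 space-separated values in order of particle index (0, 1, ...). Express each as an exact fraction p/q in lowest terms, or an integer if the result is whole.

Answer: -6 8 9

Derivation:
Collision at t=5/3: particles 1 and 2 swap velocities; positions: p0=-5 p1=8 p2=8; velocities now: v0=-3 v1=0 v2=3
Advance to t=2 (no further collisions before then); velocities: v0=-3 v1=0 v2=3; positions = -6 8 9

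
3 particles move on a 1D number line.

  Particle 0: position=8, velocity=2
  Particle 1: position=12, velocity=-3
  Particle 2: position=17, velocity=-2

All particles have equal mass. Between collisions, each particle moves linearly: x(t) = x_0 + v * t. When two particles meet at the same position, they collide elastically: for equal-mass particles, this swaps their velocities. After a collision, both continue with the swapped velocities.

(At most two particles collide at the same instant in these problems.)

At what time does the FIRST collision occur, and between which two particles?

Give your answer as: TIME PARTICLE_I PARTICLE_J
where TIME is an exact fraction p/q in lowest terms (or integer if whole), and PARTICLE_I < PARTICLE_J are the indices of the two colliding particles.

Answer: 4/5 0 1

Derivation:
Pair (0,1): pos 8,12 vel 2,-3 -> gap=4, closing at 5/unit, collide at t=4/5
Pair (1,2): pos 12,17 vel -3,-2 -> not approaching (rel speed -1 <= 0)
Earliest collision: t=4/5 between 0 and 1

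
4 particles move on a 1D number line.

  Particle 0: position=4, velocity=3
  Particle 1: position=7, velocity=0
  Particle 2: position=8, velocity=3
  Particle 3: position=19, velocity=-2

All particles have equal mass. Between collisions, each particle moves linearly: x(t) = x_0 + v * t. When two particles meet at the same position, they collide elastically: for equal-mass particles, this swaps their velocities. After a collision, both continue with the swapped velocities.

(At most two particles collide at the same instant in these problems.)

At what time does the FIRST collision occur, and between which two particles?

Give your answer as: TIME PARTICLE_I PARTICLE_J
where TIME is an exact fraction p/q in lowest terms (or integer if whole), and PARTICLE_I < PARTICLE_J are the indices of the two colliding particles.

Answer: 1 0 1

Derivation:
Pair (0,1): pos 4,7 vel 3,0 -> gap=3, closing at 3/unit, collide at t=1
Pair (1,2): pos 7,8 vel 0,3 -> not approaching (rel speed -3 <= 0)
Pair (2,3): pos 8,19 vel 3,-2 -> gap=11, closing at 5/unit, collide at t=11/5
Earliest collision: t=1 between 0 and 1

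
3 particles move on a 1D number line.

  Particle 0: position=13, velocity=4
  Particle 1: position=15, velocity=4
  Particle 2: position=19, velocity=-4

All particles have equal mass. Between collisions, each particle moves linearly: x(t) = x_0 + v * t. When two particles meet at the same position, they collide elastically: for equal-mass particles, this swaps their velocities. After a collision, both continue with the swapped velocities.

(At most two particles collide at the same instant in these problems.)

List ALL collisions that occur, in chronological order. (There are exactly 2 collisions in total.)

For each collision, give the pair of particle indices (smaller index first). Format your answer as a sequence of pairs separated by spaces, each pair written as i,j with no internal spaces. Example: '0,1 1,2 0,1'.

Answer: 1,2 0,1

Derivation:
Collision at t=1/2: particles 1 and 2 swap velocities; positions: p0=15 p1=17 p2=17; velocities now: v0=4 v1=-4 v2=4
Collision at t=3/4: particles 0 and 1 swap velocities; positions: p0=16 p1=16 p2=18; velocities now: v0=-4 v1=4 v2=4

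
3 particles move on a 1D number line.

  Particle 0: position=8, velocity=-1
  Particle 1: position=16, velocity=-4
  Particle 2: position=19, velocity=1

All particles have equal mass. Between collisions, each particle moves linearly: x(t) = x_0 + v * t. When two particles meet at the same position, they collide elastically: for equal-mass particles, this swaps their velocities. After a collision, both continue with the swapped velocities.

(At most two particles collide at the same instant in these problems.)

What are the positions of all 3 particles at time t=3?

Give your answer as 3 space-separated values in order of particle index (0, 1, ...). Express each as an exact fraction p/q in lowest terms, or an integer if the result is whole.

Answer: 4 5 22

Derivation:
Collision at t=8/3: particles 0 and 1 swap velocities; positions: p0=16/3 p1=16/3 p2=65/3; velocities now: v0=-4 v1=-1 v2=1
Advance to t=3 (no further collisions before then); velocities: v0=-4 v1=-1 v2=1; positions = 4 5 22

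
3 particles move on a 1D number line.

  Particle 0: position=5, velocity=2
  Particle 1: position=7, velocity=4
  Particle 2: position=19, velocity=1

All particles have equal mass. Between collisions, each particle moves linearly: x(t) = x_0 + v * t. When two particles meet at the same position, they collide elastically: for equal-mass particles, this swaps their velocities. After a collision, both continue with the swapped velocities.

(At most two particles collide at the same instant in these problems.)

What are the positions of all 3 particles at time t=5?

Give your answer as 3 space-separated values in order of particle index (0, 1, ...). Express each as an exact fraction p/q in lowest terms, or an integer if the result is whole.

Answer: 15 24 27

Derivation:
Collision at t=4: particles 1 and 2 swap velocities; positions: p0=13 p1=23 p2=23; velocities now: v0=2 v1=1 v2=4
Advance to t=5 (no further collisions before then); velocities: v0=2 v1=1 v2=4; positions = 15 24 27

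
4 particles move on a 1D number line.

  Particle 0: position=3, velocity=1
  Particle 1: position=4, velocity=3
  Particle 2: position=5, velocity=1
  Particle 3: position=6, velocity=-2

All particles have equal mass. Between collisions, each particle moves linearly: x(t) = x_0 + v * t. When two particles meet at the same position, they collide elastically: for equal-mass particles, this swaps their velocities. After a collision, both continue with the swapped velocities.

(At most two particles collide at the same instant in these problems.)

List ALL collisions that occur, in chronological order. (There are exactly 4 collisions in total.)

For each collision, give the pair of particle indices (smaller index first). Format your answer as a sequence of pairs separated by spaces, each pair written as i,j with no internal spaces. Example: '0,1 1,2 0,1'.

Answer: 2,3 1,2 2,3 0,1

Derivation:
Collision at t=1/3: particles 2 and 3 swap velocities; positions: p0=10/3 p1=5 p2=16/3 p3=16/3; velocities now: v0=1 v1=3 v2=-2 v3=1
Collision at t=2/5: particles 1 and 2 swap velocities; positions: p0=17/5 p1=26/5 p2=26/5 p3=27/5; velocities now: v0=1 v1=-2 v2=3 v3=1
Collision at t=1/2: particles 2 and 3 swap velocities; positions: p0=7/2 p1=5 p2=11/2 p3=11/2; velocities now: v0=1 v1=-2 v2=1 v3=3
Collision at t=1: particles 0 and 1 swap velocities; positions: p0=4 p1=4 p2=6 p3=7; velocities now: v0=-2 v1=1 v2=1 v3=3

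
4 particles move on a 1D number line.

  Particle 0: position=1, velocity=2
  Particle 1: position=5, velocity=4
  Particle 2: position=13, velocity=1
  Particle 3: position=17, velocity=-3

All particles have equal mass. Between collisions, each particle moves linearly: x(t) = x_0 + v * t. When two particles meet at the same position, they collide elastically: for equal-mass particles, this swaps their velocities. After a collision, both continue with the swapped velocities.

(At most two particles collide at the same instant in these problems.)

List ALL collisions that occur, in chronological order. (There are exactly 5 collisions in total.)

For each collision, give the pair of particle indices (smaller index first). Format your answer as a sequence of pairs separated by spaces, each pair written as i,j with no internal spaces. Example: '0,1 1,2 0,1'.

Collision at t=1: particles 2 and 3 swap velocities; positions: p0=3 p1=9 p2=14 p3=14; velocities now: v0=2 v1=4 v2=-3 v3=1
Collision at t=12/7: particles 1 and 2 swap velocities; positions: p0=31/7 p1=83/7 p2=83/7 p3=103/7; velocities now: v0=2 v1=-3 v2=4 v3=1
Collision at t=8/3: particles 2 and 3 swap velocities; positions: p0=19/3 p1=9 p2=47/3 p3=47/3; velocities now: v0=2 v1=-3 v2=1 v3=4
Collision at t=16/5: particles 0 and 1 swap velocities; positions: p0=37/5 p1=37/5 p2=81/5 p3=89/5; velocities now: v0=-3 v1=2 v2=1 v3=4
Collision at t=12: particles 1 and 2 swap velocities; positions: p0=-19 p1=25 p2=25 p3=53; velocities now: v0=-3 v1=1 v2=2 v3=4

Answer: 2,3 1,2 2,3 0,1 1,2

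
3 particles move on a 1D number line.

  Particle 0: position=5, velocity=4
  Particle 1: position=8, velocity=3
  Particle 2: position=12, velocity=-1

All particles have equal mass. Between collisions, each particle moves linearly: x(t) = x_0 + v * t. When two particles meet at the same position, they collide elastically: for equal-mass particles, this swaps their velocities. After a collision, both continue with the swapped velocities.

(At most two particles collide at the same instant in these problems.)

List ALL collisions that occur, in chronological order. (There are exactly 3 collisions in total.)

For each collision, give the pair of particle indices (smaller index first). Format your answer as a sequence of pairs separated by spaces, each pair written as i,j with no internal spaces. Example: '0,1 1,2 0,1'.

Collision at t=1: particles 1 and 2 swap velocities; positions: p0=9 p1=11 p2=11; velocities now: v0=4 v1=-1 v2=3
Collision at t=7/5: particles 0 and 1 swap velocities; positions: p0=53/5 p1=53/5 p2=61/5; velocities now: v0=-1 v1=4 v2=3
Collision at t=3: particles 1 and 2 swap velocities; positions: p0=9 p1=17 p2=17; velocities now: v0=-1 v1=3 v2=4

Answer: 1,2 0,1 1,2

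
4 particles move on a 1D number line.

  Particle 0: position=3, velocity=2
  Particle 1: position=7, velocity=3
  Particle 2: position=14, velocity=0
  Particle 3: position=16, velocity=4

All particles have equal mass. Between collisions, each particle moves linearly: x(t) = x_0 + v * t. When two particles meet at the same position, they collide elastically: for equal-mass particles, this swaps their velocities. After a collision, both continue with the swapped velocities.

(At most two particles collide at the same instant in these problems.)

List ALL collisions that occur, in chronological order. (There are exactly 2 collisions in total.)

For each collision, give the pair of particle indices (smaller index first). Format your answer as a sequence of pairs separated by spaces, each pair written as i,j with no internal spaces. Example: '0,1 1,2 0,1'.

Answer: 1,2 0,1

Derivation:
Collision at t=7/3: particles 1 and 2 swap velocities; positions: p0=23/3 p1=14 p2=14 p3=76/3; velocities now: v0=2 v1=0 v2=3 v3=4
Collision at t=11/2: particles 0 and 1 swap velocities; positions: p0=14 p1=14 p2=47/2 p3=38; velocities now: v0=0 v1=2 v2=3 v3=4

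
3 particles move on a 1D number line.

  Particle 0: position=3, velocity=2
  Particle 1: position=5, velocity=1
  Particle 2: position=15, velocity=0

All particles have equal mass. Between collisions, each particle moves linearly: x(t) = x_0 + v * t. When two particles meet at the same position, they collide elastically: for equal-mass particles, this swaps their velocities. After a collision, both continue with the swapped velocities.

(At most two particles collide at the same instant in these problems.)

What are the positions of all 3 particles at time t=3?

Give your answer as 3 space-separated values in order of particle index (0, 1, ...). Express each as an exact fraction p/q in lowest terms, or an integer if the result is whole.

Collision at t=2: particles 0 and 1 swap velocities; positions: p0=7 p1=7 p2=15; velocities now: v0=1 v1=2 v2=0
Advance to t=3 (no further collisions before then); velocities: v0=1 v1=2 v2=0; positions = 8 9 15

Answer: 8 9 15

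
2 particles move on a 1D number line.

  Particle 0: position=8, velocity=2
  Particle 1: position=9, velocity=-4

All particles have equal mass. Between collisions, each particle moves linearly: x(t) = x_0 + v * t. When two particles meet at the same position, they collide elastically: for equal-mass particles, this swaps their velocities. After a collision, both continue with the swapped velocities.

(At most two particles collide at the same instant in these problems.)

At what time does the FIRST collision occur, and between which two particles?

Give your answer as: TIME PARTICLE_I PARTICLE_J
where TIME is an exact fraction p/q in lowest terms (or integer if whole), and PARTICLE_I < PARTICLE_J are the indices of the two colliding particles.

Pair (0,1): pos 8,9 vel 2,-4 -> gap=1, closing at 6/unit, collide at t=1/6
Earliest collision: t=1/6 between 0 and 1

Answer: 1/6 0 1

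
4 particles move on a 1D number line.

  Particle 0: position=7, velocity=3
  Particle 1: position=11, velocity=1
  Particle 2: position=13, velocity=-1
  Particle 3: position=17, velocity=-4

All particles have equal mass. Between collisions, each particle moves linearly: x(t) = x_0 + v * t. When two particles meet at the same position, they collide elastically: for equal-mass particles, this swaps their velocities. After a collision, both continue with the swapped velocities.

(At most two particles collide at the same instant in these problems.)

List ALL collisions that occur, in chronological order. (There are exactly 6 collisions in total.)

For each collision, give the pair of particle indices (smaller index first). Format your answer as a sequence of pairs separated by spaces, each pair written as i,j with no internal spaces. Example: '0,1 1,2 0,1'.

Collision at t=1: particles 1 and 2 swap velocities; positions: p0=10 p1=12 p2=12 p3=13; velocities now: v0=3 v1=-1 v2=1 v3=-4
Collision at t=6/5: particles 2 and 3 swap velocities; positions: p0=53/5 p1=59/5 p2=61/5 p3=61/5; velocities now: v0=3 v1=-1 v2=-4 v3=1
Collision at t=4/3: particles 1 and 2 swap velocities; positions: p0=11 p1=35/3 p2=35/3 p3=37/3; velocities now: v0=3 v1=-4 v2=-1 v3=1
Collision at t=10/7: particles 0 and 1 swap velocities; positions: p0=79/7 p1=79/7 p2=81/7 p3=87/7; velocities now: v0=-4 v1=3 v2=-1 v3=1
Collision at t=3/2: particles 1 and 2 swap velocities; positions: p0=11 p1=23/2 p2=23/2 p3=25/2; velocities now: v0=-4 v1=-1 v2=3 v3=1
Collision at t=2: particles 2 and 3 swap velocities; positions: p0=9 p1=11 p2=13 p3=13; velocities now: v0=-4 v1=-1 v2=1 v3=3

Answer: 1,2 2,3 1,2 0,1 1,2 2,3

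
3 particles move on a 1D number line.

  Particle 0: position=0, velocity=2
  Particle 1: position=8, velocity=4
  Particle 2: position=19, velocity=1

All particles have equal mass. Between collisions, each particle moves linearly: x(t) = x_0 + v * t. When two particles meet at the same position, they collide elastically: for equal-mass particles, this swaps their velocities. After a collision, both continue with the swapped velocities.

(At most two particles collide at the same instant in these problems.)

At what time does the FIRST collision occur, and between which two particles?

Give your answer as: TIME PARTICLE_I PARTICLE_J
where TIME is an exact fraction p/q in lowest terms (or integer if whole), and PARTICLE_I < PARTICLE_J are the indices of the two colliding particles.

Answer: 11/3 1 2

Derivation:
Pair (0,1): pos 0,8 vel 2,4 -> not approaching (rel speed -2 <= 0)
Pair (1,2): pos 8,19 vel 4,1 -> gap=11, closing at 3/unit, collide at t=11/3
Earliest collision: t=11/3 between 1 and 2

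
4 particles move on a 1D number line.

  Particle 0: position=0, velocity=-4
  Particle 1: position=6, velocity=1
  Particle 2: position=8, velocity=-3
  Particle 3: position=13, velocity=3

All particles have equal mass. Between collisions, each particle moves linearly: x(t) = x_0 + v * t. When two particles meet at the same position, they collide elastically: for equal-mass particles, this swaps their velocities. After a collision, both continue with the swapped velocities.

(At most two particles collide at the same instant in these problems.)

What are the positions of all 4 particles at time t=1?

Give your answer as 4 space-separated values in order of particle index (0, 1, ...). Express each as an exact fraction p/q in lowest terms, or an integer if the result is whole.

Answer: -4 5 7 16

Derivation:
Collision at t=1/2: particles 1 and 2 swap velocities; positions: p0=-2 p1=13/2 p2=13/2 p3=29/2; velocities now: v0=-4 v1=-3 v2=1 v3=3
Advance to t=1 (no further collisions before then); velocities: v0=-4 v1=-3 v2=1 v3=3; positions = -4 5 7 16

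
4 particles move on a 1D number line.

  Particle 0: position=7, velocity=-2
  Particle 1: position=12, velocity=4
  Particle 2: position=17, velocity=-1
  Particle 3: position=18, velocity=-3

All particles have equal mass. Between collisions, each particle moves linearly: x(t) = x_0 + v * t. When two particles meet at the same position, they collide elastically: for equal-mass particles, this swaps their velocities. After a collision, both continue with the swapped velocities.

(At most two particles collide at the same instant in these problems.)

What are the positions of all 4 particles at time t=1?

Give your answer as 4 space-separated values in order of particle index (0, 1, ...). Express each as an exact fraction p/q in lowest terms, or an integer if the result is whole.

Collision at t=1/2: particles 2 and 3 swap velocities; positions: p0=6 p1=14 p2=33/2 p3=33/2; velocities now: v0=-2 v1=4 v2=-3 v3=-1
Collision at t=6/7: particles 1 and 2 swap velocities; positions: p0=37/7 p1=108/7 p2=108/7 p3=113/7; velocities now: v0=-2 v1=-3 v2=4 v3=-1
Collision at t=1: particles 2 and 3 swap velocities; positions: p0=5 p1=15 p2=16 p3=16; velocities now: v0=-2 v1=-3 v2=-1 v3=4
Advance to t=1 (no further collisions before then); velocities: v0=-2 v1=-3 v2=-1 v3=4; positions = 5 15 16 16

Answer: 5 15 16 16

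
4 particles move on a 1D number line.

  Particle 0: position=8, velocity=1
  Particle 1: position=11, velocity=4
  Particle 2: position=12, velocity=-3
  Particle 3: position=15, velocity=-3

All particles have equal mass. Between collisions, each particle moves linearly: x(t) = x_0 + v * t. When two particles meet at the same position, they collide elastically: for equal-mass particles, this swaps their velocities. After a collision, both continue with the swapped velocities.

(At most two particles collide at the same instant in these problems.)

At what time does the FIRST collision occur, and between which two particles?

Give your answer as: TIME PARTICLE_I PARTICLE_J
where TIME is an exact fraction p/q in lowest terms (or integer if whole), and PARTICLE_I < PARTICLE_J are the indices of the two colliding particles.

Pair (0,1): pos 8,11 vel 1,4 -> not approaching (rel speed -3 <= 0)
Pair (1,2): pos 11,12 vel 4,-3 -> gap=1, closing at 7/unit, collide at t=1/7
Pair (2,3): pos 12,15 vel -3,-3 -> not approaching (rel speed 0 <= 0)
Earliest collision: t=1/7 between 1 and 2

Answer: 1/7 1 2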